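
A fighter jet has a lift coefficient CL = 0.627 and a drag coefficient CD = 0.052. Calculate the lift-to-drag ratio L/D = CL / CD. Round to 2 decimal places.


Step 1: L/D = CL / CD = 0.627 / 0.052
Step 2: L/D = 12.06

12.06


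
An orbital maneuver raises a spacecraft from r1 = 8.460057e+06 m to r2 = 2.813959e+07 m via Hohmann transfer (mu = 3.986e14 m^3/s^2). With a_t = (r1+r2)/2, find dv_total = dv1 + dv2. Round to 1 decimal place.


Step 1: Transfer semi-major axis a_t = (8.460057e+06 + 2.813959e+07) / 2 = 1.829982e+07 m
Step 2: v1 (circular at r1) = sqrt(mu/r1) = 6864.07 m/s
Step 3: v_t1 = sqrt(mu*(2/r1 - 1/a_t)) = 8511.72 m/s
Step 4: dv1 = |8511.72 - 6864.07| = 1647.65 m/s
Step 5: v2 (circular at r2) = 3763.65 m/s, v_t2 = 2559.02 m/s
Step 6: dv2 = |3763.65 - 2559.02| = 1204.64 m/s
Step 7: Total delta-v = 1647.65 + 1204.64 = 2852.3 m/s

2852.3


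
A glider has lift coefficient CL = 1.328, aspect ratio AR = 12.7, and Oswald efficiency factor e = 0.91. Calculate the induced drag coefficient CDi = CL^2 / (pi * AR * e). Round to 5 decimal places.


Step 1: CL^2 = 1.328^2 = 1.763584
Step 2: pi * AR * e = 3.14159 * 12.7 * 0.91 = 36.307386
Step 3: CDi = 1.763584 / 36.307386 = 0.04857

0.04857


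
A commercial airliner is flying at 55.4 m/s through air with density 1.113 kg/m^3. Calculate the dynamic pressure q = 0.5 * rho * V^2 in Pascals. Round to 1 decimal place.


Step 1: V^2 = 55.4^2 = 3069.16
Step 2: q = 0.5 * 1.113 * 3069.16
Step 3: q = 1708.0 Pa

1708.0


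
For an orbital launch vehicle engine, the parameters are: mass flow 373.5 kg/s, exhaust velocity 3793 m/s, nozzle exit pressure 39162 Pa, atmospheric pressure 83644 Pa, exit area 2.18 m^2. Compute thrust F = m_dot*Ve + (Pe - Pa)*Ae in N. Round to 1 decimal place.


Step 1: Momentum thrust = m_dot * Ve = 373.5 * 3793 = 1416685.5 N
Step 2: Pressure thrust = (Pe - Pa) * Ae = (39162 - 83644) * 2.18 = -96970.76 N
Step 3: Total thrust F = 1416685.5 + -96970.76 = 1319714.7 N

1319714.7


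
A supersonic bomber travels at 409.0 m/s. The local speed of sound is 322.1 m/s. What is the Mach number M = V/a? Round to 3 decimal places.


Step 1: M = V / a = 409.0 / 322.1
Step 2: M = 1.270

1.270


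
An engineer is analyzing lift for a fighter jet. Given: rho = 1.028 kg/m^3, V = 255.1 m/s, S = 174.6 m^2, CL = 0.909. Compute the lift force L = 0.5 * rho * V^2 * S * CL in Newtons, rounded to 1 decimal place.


Step 1: Calculate dynamic pressure q = 0.5 * 1.028 * 255.1^2 = 0.5 * 1.028 * 65076.01 = 33449.0691 Pa
Step 2: Multiply by wing area and lift coefficient: L = 33449.0691 * 174.6 * 0.909
Step 3: L = 5840207.4718 * 0.909 = 5308748.6 N

5308748.6


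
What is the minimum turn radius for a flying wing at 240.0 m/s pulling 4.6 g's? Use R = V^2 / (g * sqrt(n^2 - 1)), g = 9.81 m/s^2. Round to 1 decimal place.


Step 1: V^2 = 240.0^2 = 57600.0
Step 2: n^2 - 1 = 4.6^2 - 1 = 20.16
Step 3: sqrt(20.16) = 4.489989
Step 4: R = 57600.0 / (9.81 * 4.489989) = 1307.7 m

1307.7


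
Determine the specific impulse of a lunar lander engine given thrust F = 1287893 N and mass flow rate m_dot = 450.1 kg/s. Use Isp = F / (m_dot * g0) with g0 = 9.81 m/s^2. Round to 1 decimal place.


Step 1: m_dot * g0 = 450.1 * 9.81 = 4415.48
Step 2: Isp = 1287893 / 4415.48 = 291.7 s

291.7


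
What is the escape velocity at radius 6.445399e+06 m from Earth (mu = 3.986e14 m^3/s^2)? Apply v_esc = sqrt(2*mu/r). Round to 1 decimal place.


Step 1: 2*mu/r = 2 * 3.986e14 / 6.445399e+06 = 123685127.9494
Step 2: v_esc = sqrt(123685127.9494) = 11121.4 m/s

11121.4


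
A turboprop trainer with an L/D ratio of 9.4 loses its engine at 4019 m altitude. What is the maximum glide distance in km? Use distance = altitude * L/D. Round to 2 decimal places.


Step 1: Glide distance = altitude * L/D = 4019 * 9.4 = 37778.6 m
Step 2: Convert to km: 37778.6 / 1000 = 37.78 km

37.78


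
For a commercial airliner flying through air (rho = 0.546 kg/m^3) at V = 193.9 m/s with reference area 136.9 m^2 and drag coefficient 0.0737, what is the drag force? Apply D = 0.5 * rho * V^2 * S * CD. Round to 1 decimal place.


Step 1: Dynamic pressure q = 0.5 * 0.546 * 193.9^2 = 10264.0383 Pa
Step 2: Drag D = q * S * CD = 10264.0383 * 136.9 * 0.0737
Step 3: D = 103559.3 N

103559.3


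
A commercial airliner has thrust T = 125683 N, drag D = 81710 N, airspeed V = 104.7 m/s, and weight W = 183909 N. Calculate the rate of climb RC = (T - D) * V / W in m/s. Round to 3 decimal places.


Step 1: Excess thrust = T - D = 125683 - 81710 = 43973 N
Step 2: Excess power = 43973 * 104.7 = 4603973.1 W
Step 3: RC = 4603973.1 / 183909 = 25.034 m/s

25.034


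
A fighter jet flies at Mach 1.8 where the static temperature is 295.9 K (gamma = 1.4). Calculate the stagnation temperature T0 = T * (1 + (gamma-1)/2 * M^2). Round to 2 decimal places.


Step 1: (gamma-1)/2 = 0.2
Step 2: M^2 = 3.24
Step 3: 1 + 0.2 * 3.24 = 1.648
Step 4: T0 = 295.9 * 1.648 = 487.64 K

487.64


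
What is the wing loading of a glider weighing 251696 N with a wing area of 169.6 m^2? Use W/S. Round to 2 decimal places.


Step 1: Wing loading = W / S = 251696 / 169.6
Step 2: Wing loading = 1484.06 N/m^2

1484.06


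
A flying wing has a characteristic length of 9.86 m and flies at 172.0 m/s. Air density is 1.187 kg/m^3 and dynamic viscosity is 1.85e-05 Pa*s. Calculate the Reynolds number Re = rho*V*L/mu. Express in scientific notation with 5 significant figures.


Step 1: Numerator = rho * V * L = 1.187 * 172.0 * 9.86 = 2013.05704
Step 2: Re = 2013.05704 / 1.85e-05
Step 3: Re = 1.0881e+08

1.0881e+08


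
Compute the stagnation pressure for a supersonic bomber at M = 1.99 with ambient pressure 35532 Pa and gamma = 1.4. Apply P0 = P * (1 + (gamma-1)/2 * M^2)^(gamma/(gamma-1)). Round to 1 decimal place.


Step 1: (gamma-1)/2 * M^2 = 0.2 * 3.9601 = 0.79202
Step 2: 1 + 0.79202 = 1.79202
Step 3: Exponent gamma/(gamma-1) = 3.5
Step 4: P0 = 35532 * 1.79202^3.5 = 273728.3 Pa

273728.3


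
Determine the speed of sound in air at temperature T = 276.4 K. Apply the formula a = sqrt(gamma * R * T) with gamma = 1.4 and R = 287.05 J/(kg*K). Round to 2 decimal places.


Step 1: gamma * R * T = 1.4 * 287.05 * 276.4 = 111076.868
Step 2: a = sqrt(111076.868) = 333.28 m/s

333.28


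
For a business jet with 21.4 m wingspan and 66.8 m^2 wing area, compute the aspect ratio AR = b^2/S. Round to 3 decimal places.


Step 1: b^2 = 21.4^2 = 457.96
Step 2: AR = 457.96 / 66.8 = 6.856

6.856


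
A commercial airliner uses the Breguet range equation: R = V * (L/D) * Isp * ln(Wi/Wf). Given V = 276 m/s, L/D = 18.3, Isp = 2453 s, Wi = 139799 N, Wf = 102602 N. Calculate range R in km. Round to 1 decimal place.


Step 1: Coefficient = V * (L/D) * Isp = 276 * 18.3 * 2453 = 12389612.4 m
Step 2: Wi/Wf = 139799 / 102602 = 1.362537
Step 3: ln(1.362537) = 0.309348
Step 4: R = 12389612.4 * 0.309348 = 3832704.9 m = 3832.7 km

3832.7


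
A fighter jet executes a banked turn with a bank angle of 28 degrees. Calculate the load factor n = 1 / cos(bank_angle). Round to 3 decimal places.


Step 1: Convert 28 degrees to radians = 0.488692
Step 2: cos(28 deg) = 0.882948
Step 3: n = 1 / 0.882948 = 1.133

1.133


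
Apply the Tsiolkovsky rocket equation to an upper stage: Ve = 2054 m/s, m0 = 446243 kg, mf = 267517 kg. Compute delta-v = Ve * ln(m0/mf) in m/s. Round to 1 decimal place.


Step 1: Mass ratio m0/mf = 446243 / 267517 = 1.668092
Step 2: ln(1.668092) = 0.511681
Step 3: delta-v = 2054 * 0.511681 = 1051.0 m/s

1051.0


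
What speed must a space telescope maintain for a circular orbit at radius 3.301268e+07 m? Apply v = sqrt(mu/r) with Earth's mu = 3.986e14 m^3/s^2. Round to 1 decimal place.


Step 1: mu / r = 3.986e14 / 3.301268e+07 = 12074148.4787
Step 2: v = sqrt(12074148.4787) = 3474.8 m/s

3474.8


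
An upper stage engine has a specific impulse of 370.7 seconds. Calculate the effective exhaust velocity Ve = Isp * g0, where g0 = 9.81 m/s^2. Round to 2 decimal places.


Step 1: Ve = Isp * g0 = 370.7 * 9.81
Step 2: Ve = 3636.57 m/s

3636.57


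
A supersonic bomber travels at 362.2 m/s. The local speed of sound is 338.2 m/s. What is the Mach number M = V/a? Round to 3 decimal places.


Step 1: M = V / a = 362.2 / 338.2
Step 2: M = 1.071

1.071


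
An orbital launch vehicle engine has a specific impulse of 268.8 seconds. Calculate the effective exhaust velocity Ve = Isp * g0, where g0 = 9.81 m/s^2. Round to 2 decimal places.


Step 1: Ve = Isp * g0 = 268.8 * 9.81
Step 2: Ve = 2636.93 m/s

2636.93


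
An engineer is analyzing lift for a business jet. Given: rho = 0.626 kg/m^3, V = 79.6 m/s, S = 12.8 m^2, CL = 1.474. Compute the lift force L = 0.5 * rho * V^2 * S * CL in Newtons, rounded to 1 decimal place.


Step 1: Calculate dynamic pressure q = 0.5 * 0.626 * 79.6^2 = 0.5 * 0.626 * 6336.16 = 1983.2181 Pa
Step 2: Multiply by wing area and lift coefficient: L = 1983.2181 * 12.8 * 1.474
Step 3: L = 25385.1914 * 1.474 = 37417.8 N

37417.8


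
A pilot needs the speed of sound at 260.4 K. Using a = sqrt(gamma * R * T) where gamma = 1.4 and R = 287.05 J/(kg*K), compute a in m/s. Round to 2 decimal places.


Step 1: gamma * R * T = 1.4 * 287.05 * 260.4 = 104646.948
Step 2: a = sqrt(104646.948) = 323.49 m/s

323.49


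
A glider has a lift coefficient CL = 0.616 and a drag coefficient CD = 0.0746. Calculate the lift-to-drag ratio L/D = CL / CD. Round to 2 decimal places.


Step 1: L/D = CL / CD = 0.616 / 0.0746
Step 2: L/D = 8.26

8.26


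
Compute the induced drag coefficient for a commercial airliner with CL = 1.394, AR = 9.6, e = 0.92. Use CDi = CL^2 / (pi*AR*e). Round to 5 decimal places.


Step 1: CL^2 = 1.394^2 = 1.943236
Step 2: pi * AR * e = 3.14159 * 9.6 * 0.92 = 27.746546
Step 3: CDi = 1.943236 / 27.746546 = 0.07004

0.07004


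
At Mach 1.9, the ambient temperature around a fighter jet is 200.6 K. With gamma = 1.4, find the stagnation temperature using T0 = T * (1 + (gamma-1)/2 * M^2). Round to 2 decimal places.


Step 1: (gamma-1)/2 = 0.2
Step 2: M^2 = 3.61
Step 3: 1 + 0.2 * 3.61 = 1.722
Step 4: T0 = 200.6 * 1.722 = 345.43 K

345.43


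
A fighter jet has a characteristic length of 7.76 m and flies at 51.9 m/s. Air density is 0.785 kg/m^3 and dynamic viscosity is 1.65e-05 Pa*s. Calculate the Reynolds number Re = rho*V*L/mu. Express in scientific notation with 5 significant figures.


Step 1: Numerator = rho * V * L = 0.785 * 51.9 * 7.76 = 316.15404
Step 2: Re = 316.15404 / 1.65e-05
Step 3: Re = 1.9161e+07

1.9161e+07


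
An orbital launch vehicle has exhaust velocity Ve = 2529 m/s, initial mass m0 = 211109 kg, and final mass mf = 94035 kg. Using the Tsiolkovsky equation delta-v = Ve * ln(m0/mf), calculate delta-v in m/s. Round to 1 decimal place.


Step 1: Mass ratio m0/mf = 211109 / 94035 = 2.245005
Step 2: ln(2.245005) = 0.808708
Step 3: delta-v = 2529 * 0.808708 = 2045.2 m/s

2045.2


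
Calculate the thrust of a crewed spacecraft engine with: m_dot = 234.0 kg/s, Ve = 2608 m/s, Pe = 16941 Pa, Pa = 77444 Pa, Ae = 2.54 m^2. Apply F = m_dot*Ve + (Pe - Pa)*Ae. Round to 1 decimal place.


Step 1: Momentum thrust = m_dot * Ve = 234.0 * 2608 = 610272.0 N
Step 2: Pressure thrust = (Pe - Pa) * Ae = (16941 - 77444) * 2.54 = -153677.62 N
Step 3: Total thrust F = 610272.0 + -153677.62 = 456594.4 N

456594.4


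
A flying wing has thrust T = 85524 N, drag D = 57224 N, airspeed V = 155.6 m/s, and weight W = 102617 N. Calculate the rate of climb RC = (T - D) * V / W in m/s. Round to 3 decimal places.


Step 1: Excess thrust = T - D = 85524 - 57224 = 28300 N
Step 2: Excess power = 28300 * 155.6 = 4403480.0 W
Step 3: RC = 4403480.0 / 102617 = 42.912 m/s

42.912


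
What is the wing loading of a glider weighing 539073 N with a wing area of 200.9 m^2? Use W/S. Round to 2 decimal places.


Step 1: Wing loading = W / S = 539073 / 200.9
Step 2: Wing loading = 2683.29 N/m^2

2683.29


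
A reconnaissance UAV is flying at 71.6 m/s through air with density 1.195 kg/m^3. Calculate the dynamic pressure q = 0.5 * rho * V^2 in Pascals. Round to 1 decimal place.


Step 1: V^2 = 71.6^2 = 5126.56
Step 2: q = 0.5 * 1.195 * 5126.56
Step 3: q = 3063.1 Pa

3063.1


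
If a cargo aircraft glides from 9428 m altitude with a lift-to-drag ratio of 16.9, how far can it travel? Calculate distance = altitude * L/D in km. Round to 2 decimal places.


Step 1: Glide distance = altitude * L/D = 9428 * 16.9 = 159333.2 m
Step 2: Convert to km: 159333.2 / 1000 = 159.33 km

159.33


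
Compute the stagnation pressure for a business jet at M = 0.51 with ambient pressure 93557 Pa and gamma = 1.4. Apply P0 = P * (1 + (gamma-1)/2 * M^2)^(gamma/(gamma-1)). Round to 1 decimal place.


Step 1: (gamma-1)/2 * M^2 = 0.2 * 0.2601 = 0.05202
Step 2: 1 + 0.05202 = 1.05202
Step 3: Exponent gamma/(gamma-1) = 3.5
Step 4: P0 = 93557 * 1.05202^3.5 = 111727.5 Pa

111727.5


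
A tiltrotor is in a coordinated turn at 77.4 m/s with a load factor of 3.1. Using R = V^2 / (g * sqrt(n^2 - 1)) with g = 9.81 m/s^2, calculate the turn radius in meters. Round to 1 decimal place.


Step 1: V^2 = 77.4^2 = 5990.76
Step 2: n^2 - 1 = 3.1^2 - 1 = 8.61
Step 3: sqrt(8.61) = 2.93428
Step 4: R = 5990.76 / (9.81 * 2.93428) = 208.1 m

208.1


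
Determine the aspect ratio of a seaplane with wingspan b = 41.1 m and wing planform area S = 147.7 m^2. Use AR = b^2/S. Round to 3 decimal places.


Step 1: b^2 = 41.1^2 = 1689.21
Step 2: AR = 1689.21 / 147.7 = 11.437

11.437


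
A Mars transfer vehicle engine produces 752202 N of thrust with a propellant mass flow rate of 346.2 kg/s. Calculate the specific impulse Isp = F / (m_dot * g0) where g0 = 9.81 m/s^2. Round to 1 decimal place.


Step 1: m_dot * g0 = 346.2 * 9.81 = 3396.22
Step 2: Isp = 752202 / 3396.22 = 221.5 s

221.5


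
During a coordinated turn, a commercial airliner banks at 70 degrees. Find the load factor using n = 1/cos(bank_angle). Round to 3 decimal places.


Step 1: Convert 70 degrees to radians = 1.22173
Step 2: cos(70 deg) = 0.34202
Step 3: n = 1 / 0.34202 = 2.924

2.924


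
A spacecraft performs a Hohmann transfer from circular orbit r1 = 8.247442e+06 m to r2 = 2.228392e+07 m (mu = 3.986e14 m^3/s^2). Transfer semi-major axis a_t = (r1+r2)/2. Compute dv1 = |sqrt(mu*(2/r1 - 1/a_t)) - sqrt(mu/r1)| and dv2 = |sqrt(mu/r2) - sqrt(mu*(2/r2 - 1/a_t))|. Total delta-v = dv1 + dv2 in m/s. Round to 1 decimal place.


Step 1: Transfer semi-major axis a_t = (8.247442e+06 + 2.228392e+07) / 2 = 1.526568e+07 m
Step 2: v1 (circular at r1) = sqrt(mu/r1) = 6951.99 m/s
Step 3: v_t1 = sqrt(mu*(2/r1 - 1/a_t)) = 8399.37 m/s
Step 4: dv1 = |8399.37 - 6951.99| = 1447.38 m/s
Step 5: v2 (circular at r2) = 4229.34 m/s, v_t2 = 3108.67 m/s
Step 6: dv2 = |4229.34 - 3108.67| = 1120.67 m/s
Step 7: Total delta-v = 1447.38 + 1120.67 = 2568.1 m/s

2568.1


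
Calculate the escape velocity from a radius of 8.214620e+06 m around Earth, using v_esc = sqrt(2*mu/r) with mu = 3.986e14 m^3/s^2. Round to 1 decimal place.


Step 1: 2*mu/r = 2 * 3.986e14 / 8.214620e+06 = 97046485.4126
Step 2: v_esc = sqrt(97046485.4126) = 9851.2 m/s

9851.2


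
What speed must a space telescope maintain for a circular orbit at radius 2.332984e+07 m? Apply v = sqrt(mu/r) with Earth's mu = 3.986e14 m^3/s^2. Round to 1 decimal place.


Step 1: mu / r = 3.986e14 / 2.332984e+07 = 17085415.0736
Step 2: v = sqrt(17085415.0736) = 4133.5 m/s

4133.5


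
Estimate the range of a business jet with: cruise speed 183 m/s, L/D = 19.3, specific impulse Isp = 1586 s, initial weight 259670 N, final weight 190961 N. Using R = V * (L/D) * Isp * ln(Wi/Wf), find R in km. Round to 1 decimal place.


Step 1: Coefficient = V * (L/D) * Isp = 183 * 19.3 * 1586 = 5601593.4 m
Step 2: Wi/Wf = 259670 / 190961 = 1.359806
Step 3: ln(1.359806) = 0.307342
Step 4: R = 5601593.4 * 0.307342 = 1721607.0 m = 1721.6 km

1721.6


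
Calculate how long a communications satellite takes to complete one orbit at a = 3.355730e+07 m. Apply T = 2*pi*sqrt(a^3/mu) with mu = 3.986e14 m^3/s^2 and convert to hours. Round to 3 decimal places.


Step 1: a^3 / mu = 3.778862e+22 / 3.986e14 = 9.480336e+07
Step 2: sqrt(9.480336e+07) = 9736.7018 s
Step 3: T = 2*pi * 9736.7018 = 61177.5 s
Step 4: T in hours = 61177.5 / 3600 = 16.994 hours

16.994


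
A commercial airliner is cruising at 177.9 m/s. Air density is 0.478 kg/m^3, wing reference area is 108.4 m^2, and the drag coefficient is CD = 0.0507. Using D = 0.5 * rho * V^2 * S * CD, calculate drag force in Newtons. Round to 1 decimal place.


Step 1: Dynamic pressure q = 0.5 * 0.478 * 177.9^2 = 7563.97 Pa
Step 2: Drag D = q * S * CD = 7563.97 * 108.4 * 0.0507
Step 3: D = 41570.7 N

41570.7


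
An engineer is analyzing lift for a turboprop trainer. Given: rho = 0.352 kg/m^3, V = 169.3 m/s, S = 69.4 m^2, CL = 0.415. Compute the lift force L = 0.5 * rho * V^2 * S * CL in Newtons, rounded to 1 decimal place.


Step 1: Calculate dynamic pressure q = 0.5 * 0.352 * 169.3^2 = 0.5 * 0.352 * 28662.49 = 5044.5982 Pa
Step 2: Multiply by wing area and lift coefficient: L = 5044.5982 * 69.4 * 0.415
Step 3: L = 350095.1179 * 0.415 = 145289.5 N

145289.5


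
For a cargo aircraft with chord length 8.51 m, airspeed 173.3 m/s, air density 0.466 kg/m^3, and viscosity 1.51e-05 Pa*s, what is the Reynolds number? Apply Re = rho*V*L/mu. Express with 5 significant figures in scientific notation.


Step 1: Numerator = rho * V * L = 0.466 * 173.3 * 8.51 = 687.248878
Step 2: Re = 687.248878 / 1.51e-05
Step 3: Re = 4.5513e+07

4.5513e+07


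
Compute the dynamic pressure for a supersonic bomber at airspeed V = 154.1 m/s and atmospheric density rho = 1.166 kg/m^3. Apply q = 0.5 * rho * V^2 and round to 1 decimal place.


Step 1: V^2 = 154.1^2 = 23746.81
Step 2: q = 0.5 * 1.166 * 23746.81
Step 3: q = 13844.4 Pa

13844.4


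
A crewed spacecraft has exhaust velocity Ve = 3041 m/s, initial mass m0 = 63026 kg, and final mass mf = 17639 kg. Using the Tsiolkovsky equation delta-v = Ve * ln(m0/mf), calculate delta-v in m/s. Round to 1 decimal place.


Step 1: Mass ratio m0/mf = 63026 / 17639 = 3.573105
Step 2: ln(3.573105) = 1.273435
Step 3: delta-v = 3041 * 1.273435 = 3872.5 m/s

3872.5


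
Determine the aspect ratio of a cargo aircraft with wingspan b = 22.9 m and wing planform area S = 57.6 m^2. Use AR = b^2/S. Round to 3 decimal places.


Step 1: b^2 = 22.9^2 = 524.41
Step 2: AR = 524.41 / 57.6 = 9.104

9.104


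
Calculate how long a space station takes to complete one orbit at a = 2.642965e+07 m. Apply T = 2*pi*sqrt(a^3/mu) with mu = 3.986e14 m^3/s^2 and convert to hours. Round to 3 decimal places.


Step 1: a^3 / mu = 1.846181e+22 / 3.986e14 = 4.631663e+07
Step 2: sqrt(4.631663e+07) = 6805.6321 s
Step 3: T = 2*pi * 6805.6321 = 42761.05 s
Step 4: T in hours = 42761.05 / 3600 = 11.878 hours

11.878


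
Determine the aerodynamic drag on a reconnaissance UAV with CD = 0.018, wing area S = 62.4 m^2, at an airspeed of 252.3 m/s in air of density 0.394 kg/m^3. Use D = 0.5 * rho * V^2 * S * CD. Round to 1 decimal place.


Step 1: Dynamic pressure q = 0.5 * 0.394 * 252.3^2 = 12540.0921 Pa
Step 2: Drag D = q * S * CD = 12540.0921 * 62.4 * 0.018
Step 3: D = 14085.0 N

14085.0


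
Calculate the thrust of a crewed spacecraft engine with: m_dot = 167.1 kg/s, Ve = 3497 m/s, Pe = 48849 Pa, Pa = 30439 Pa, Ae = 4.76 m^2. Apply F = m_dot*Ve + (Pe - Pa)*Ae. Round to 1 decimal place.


Step 1: Momentum thrust = m_dot * Ve = 167.1 * 3497 = 584348.7 N
Step 2: Pressure thrust = (Pe - Pa) * Ae = (48849 - 30439) * 4.76 = 87631.60 N
Step 3: Total thrust F = 584348.7 + 87631.60 = 671980.3 N

671980.3


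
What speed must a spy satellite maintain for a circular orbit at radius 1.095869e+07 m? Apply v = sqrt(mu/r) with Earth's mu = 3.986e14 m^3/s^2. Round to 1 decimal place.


Step 1: mu / r = 3.986e14 / 1.095869e+07 = 36372960.6367
Step 2: v = sqrt(36372960.6367) = 6031.0 m/s

6031.0


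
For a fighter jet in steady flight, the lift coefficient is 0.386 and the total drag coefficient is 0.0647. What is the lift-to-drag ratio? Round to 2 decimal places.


Step 1: L/D = CL / CD = 0.386 / 0.0647
Step 2: L/D = 5.97

5.97


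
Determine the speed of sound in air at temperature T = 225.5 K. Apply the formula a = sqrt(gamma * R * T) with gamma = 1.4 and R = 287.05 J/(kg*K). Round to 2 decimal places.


Step 1: gamma * R * T = 1.4 * 287.05 * 225.5 = 90621.685
Step 2: a = sqrt(90621.685) = 301.03 m/s

301.03


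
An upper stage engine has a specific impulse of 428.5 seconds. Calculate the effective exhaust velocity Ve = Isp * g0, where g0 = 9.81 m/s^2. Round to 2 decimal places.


Step 1: Ve = Isp * g0 = 428.5 * 9.81
Step 2: Ve = 4203.59 m/s

4203.59


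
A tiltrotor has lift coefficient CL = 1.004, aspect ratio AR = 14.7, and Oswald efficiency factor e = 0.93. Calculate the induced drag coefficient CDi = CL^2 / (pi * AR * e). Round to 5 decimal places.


Step 1: CL^2 = 1.004^2 = 1.008016
Step 2: pi * AR * e = 3.14159 * 14.7 * 0.93 = 42.948713
Step 3: CDi = 1.008016 / 42.948713 = 0.02347

0.02347


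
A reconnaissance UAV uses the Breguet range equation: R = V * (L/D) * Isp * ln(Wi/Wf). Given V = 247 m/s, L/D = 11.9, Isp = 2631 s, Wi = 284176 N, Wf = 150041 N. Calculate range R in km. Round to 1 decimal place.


Step 1: Coefficient = V * (L/D) * Isp = 247 * 11.9 * 2631 = 7733298.3 m
Step 2: Wi/Wf = 284176 / 150041 = 1.893989
Step 3: ln(1.893989) = 0.638685
Step 4: R = 7733298.3 * 0.638685 = 4939143.0 m = 4939.1 km

4939.1


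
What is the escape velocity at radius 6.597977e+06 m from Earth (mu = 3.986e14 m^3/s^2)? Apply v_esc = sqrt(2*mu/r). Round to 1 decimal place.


Step 1: 2*mu/r = 2 * 3.986e14 / 6.597977e+06 = 120824913.4545
Step 2: v_esc = sqrt(120824913.4545) = 10992.0 m/s

10992.0


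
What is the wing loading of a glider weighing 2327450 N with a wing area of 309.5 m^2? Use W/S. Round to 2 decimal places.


Step 1: Wing loading = W / S = 2327450 / 309.5
Step 2: Wing loading = 7520.03 N/m^2

7520.03


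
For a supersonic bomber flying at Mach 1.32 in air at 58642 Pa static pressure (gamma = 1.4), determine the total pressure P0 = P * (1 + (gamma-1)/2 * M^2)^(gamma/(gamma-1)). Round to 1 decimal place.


Step 1: (gamma-1)/2 * M^2 = 0.2 * 1.7424 = 0.34848
Step 2: 1 + 0.34848 = 1.34848
Step 3: Exponent gamma/(gamma-1) = 3.5
Step 4: P0 = 58642 * 1.34848^3.5 = 166980.0 Pa

166980.0


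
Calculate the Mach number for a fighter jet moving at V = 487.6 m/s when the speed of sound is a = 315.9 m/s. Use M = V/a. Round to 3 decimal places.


Step 1: M = V / a = 487.6 / 315.9
Step 2: M = 1.544

1.544


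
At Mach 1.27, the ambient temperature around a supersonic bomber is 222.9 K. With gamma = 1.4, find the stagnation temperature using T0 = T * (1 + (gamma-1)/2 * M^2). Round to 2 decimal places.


Step 1: (gamma-1)/2 = 0.2
Step 2: M^2 = 1.6129
Step 3: 1 + 0.2 * 1.6129 = 1.32258
Step 4: T0 = 222.9 * 1.32258 = 294.80 K

294.80


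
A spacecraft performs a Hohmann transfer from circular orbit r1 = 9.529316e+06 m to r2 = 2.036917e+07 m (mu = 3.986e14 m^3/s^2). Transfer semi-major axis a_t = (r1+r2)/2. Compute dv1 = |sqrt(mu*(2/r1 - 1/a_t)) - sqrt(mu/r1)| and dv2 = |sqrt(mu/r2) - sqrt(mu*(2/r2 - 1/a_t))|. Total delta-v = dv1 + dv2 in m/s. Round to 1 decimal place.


Step 1: Transfer semi-major axis a_t = (9.529316e+06 + 2.036917e+07) / 2 = 1.494924e+07 m
Step 2: v1 (circular at r1) = sqrt(mu/r1) = 6467.52 m/s
Step 3: v_t1 = sqrt(mu*(2/r1 - 1/a_t)) = 7549.44 m/s
Step 4: dv1 = |7549.44 - 6467.52| = 1081.92 m/s
Step 5: v2 (circular at r2) = 4423.66 m/s, v_t2 = 3531.86 m/s
Step 6: dv2 = |4423.66 - 3531.86| = 891.8 m/s
Step 7: Total delta-v = 1081.92 + 891.8 = 1973.7 m/s

1973.7


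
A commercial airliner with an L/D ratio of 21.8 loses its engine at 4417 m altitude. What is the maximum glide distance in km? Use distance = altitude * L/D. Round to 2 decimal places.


Step 1: Glide distance = altitude * L/D = 4417 * 21.8 = 96290.6 m
Step 2: Convert to km: 96290.6 / 1000 = 96.29 km

96.29


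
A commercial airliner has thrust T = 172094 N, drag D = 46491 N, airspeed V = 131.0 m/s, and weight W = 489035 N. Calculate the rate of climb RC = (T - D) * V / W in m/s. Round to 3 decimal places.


Step 1: Excess thrust = T - D = 172094 - 46491 = 125603 N
Step 2: Excess power = 125603 * 131.0 = 16453993.0 W
Step 3: RC = 16453993.0 / 489035 = 33.646 m/s

33.646


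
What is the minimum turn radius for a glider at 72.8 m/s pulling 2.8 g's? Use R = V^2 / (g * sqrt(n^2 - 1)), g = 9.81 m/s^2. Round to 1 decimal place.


Step 1: V^2 = 72.8^2 = 5299.84
Step 2: n^2 - 1 = 2.8^2 - 1 = 6.84
Step 3: sqrt(6.84) = 2.615339
Step 4: R = 5299.84 / (9.81 * 2.615339) = 206.6 m

206.6


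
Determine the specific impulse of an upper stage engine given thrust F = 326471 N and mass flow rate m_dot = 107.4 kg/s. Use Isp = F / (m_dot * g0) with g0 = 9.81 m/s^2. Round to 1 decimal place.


Step 1: m_dot * g0 = 107.4 * 9.81 = 1053.59
Step 2: Isp = 326471 / 1053.59 = 309.9 s

309.9


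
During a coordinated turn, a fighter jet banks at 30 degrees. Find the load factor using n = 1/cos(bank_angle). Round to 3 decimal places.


Step 1: Convert 30 degrees to radians = 0.523599
Step 2: cos(30 deg) = 0.866025
Step 3: n = 1 / 0.866025 = 1.155

1.155


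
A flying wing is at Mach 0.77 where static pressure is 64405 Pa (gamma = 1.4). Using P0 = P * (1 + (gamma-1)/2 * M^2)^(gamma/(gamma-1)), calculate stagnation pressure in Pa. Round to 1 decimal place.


Step 1: (gamma-1)/2 * M^2 = 0.2 * 0.5929 = 0.11858
Step 2: 1 + 0.11858 = 1.11858
Step 3: Exponent gamma/(gamma-1) = 3.5
Step 4: P0 = 64405 * 1.11858^3.5 = 95335.4 Pa

95335.4


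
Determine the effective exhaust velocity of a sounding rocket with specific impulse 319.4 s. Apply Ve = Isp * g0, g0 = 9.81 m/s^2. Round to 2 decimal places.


Step 1: Ve = Isp * g0 = 319.4 * 9.81
Step 2: Ve = 3133.31 m/s

3133.31


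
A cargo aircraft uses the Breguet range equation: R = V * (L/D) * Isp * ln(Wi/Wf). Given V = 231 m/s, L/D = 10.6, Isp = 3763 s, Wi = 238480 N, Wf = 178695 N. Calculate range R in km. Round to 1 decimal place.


Step 1: Coefficient = V * (L/D) * Isp = 231 * 10.6 * 3763 = 9214081.8 m
Step 2: Wi/Wf = 238480 / 178695 = 1.334564
Step 3: ln(1.334564) = 0.288605
Step 4: R = 9214081.8 * 0.288605 = 2659230.1 m = 2659.2 km

2659.2


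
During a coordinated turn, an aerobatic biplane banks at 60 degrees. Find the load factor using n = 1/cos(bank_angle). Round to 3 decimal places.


Step 1: Convert 60 degrees to radians = 1.047198
Step 2: cos(60 deg) = 0.5
Step 3: n = 1 / 0.5 = 2.000

2.000


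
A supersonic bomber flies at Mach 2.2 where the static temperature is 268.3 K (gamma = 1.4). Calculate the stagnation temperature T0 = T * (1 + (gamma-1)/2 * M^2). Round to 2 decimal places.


Step 1: (gamma-1)/2 = 0.2
Step 2: M^2 = 4.84
Step 3: 1 + 0.2 * 4.84 = 1.968
Step 4: T0 = 268.3 * 1.968 = 528.01 K

528.01


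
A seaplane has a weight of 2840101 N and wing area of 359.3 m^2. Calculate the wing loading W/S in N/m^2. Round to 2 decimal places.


Step 1: Wing loading = W / S = 2840101 / 359.3
Step 2: Wing loading = 7904.54 N/m^2

7904.54


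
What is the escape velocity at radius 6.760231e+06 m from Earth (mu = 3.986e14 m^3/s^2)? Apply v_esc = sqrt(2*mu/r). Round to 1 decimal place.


Step 1: 2*mu/r = 2 * 3.986e14 / 6.760231e+06 = 117924964.3984
Step 2: v_esc = sqrt(117924964.3984) = 10859.3 m/s

10859.3


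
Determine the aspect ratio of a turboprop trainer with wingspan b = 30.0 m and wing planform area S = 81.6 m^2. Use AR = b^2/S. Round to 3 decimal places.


Step 1: b^2 = 30.0^2 = 900.0
Step 2: AR = 900.0 / 81.6 = 11.029

11.029


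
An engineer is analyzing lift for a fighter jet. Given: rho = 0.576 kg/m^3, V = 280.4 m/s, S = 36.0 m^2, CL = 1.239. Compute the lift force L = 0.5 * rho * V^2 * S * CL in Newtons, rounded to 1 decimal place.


Step 1: Calculate dynamic pressure q = 0.5 * 0.576 * 280.4^2 = 0.5 * 0.576 * 78624.16 = 22643.7581 Pa
Step 2: Multiply by wing area and lift coefficient: L = 22643.7581 * 36.0 * 1.239
Step 3: L = 815175.2909 * 1.239 = 1010002.2 N

1010002.2


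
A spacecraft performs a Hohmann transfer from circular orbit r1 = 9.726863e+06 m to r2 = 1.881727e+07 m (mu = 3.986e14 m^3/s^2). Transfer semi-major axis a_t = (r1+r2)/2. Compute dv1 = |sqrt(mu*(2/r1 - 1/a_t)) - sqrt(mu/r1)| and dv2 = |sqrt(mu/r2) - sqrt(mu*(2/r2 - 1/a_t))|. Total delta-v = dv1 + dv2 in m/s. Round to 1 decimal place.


Step 1: Transfer semi-major axis a_t = (9.726863e+06 + 1.881727e+07) / 2 = 1.427207e+07 m
Step 2: v1 (circular at r1) = sqrt(mu/r1) = 6401.51 m/s
Step 3: v_t1 = sqrt(mu*(2/r1 - 1/a_t)) = 7350.5 m/s
Step 4: dv1 = |7350.5 - 6401.51| = 949.0 m/s
Step 5: v2 (circular at r2) = 4602.46 m/s, v_t2 = 3799.56 m/s
Step 6: dv2 = |4602.46 - 3799.56| = 802.9 m/s
Step 7: Total delta-v = 949.0 + 802.9 = 1751.9 m/s

1751.9


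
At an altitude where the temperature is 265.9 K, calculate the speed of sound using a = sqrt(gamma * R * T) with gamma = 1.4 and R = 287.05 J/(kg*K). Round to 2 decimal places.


Step 1: gamma * R * T = 1.4 * 287.05 * 265.9 = 106857.233
Step 2: a = sqrt(106857.233) = 326.89 m/s

326.89


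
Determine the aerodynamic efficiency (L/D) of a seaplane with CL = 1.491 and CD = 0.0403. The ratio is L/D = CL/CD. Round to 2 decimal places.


Step 1: L/D = CL / CD = 1.491 / 0.0403
Step 2: L/D = 37.00

37.00


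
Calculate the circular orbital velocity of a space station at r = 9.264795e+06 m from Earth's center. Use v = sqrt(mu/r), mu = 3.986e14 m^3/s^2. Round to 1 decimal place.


Step 1: mu / r = 3.986e14 / 9.264795e+06 = 43023078.2225
Step 2: v = sqrt(43023078.2225) = 6559.2 m/s

6559.2


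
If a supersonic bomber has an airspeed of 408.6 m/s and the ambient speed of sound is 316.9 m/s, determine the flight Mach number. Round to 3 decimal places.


Step 1: M = V / a = 408.6 / 316.9
Step 2: M = 1.289

1.289


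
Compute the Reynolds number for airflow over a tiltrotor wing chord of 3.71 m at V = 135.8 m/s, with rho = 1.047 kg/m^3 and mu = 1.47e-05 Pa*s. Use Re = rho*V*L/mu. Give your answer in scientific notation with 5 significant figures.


Step 1: Numerator = rho * V * L = 1.047 * 135.8 * 3.71 = 527.497446
Step 2: Re = 527.497446 / 1.47e-05
Step 3: Re = 3.5884e+07

3.5884e+07


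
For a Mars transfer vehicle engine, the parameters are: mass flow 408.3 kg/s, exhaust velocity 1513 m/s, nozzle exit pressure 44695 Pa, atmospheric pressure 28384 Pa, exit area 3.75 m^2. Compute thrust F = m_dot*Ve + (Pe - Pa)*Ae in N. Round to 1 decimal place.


Step 1: Momentum thrust = m_dot * Ve = 408.3 * 1513 = 617757.9 N
Step 2: Pressure thrust = (Pe - Pa) * Ae = (44695 - 28384) * 3.75 = 61166.25 N
Step 3: Total thrust F = 617757.9 + 61166.25 = 678924.2 N

678924.2


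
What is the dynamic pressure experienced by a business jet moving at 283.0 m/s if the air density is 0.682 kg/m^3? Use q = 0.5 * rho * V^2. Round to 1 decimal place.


Step 1: V^2 = 283.0^2 = 80089.0
Step 2: q = 0.5 * 0.682 * 80089.0
Step 3: q = 27310.3 Pa

27310.3


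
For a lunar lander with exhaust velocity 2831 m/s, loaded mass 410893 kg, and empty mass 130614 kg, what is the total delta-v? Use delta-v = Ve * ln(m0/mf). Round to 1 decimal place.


Step 1: Mass ratio m0/mf = 410893 / 130614 = 3.145857
Step 2: ln(3.145857) = 1.146086
Step 3: delta-v = 2831 * 1.146086 = 3244.6 m/s

3244.6


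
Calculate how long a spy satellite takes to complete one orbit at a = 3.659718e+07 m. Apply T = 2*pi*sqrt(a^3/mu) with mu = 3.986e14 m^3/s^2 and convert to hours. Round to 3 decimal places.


Step 1: a^3 / mu = 4.901656e+22 / 3.986e14 = 1.229718e+08
Step 2: sqrt(1.229718e+08) = 11089.2656 s
Step 3: T = 2*pi * 11089.2656 = 69675.91 s
Step 4: T in hours = 69675.91 / 3600 = 19.354 hours

19.354


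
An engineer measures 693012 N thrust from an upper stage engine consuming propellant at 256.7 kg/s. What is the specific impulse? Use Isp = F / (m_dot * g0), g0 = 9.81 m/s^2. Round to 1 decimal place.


Step 1: m_dot * g0 = 256.7 * 9.81 = 2518.23
Step 2: Isp = 693012 / 2518.23 = 275.2 s

275.2


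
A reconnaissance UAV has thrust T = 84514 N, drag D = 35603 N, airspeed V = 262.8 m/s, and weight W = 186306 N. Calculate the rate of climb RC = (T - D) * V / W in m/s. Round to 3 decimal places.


Step 1: Excess thrust = T - D = 84514 - 35603 = 48911 N
Step 2: Excess power = 48911 * 262.8 = 12853810.8 W
Step 3: RC = 12853810.8 / 186306 = 68.993 m/s

68.993


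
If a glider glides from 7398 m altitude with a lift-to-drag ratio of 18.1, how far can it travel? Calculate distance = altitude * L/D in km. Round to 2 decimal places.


Step 1: Glide distance = altitude * L/D = 7398 * 18.1 = 133903.8 m
Step 2: Convert to km: 133903.8 / 1000 = 133.90 km

133.90


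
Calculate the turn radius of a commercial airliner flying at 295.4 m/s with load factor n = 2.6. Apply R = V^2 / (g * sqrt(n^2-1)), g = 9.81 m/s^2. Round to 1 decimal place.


Step 1: V^2 = 295.4^2 = 87261.16
Step 2: n^2 - 1 = 2.6^2 - 1 = 5.76
Step 3: sqrt(5.76) = 2.4
Step 4: R = 87261.16 / (9.81 * 2.4) = 3706.3 m

3706.3


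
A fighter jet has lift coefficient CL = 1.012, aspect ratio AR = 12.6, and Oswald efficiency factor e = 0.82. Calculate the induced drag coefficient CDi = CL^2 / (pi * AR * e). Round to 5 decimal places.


Step 1: CL^2 = 1.012^2 = 1.024144
Step 2: pi * AR * e = 3.14159 * 12.6 * 0.82 = 32.458935
Step 3: CDi = 1.024144 / 32.458935 = 0.03155

0.03155


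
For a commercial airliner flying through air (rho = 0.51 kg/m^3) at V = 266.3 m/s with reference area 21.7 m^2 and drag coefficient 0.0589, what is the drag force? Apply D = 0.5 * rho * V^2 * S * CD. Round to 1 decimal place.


Step 1: Dynamic pressure q = 0.5 * 0.51 * 266.3^2 = 18083.501 Pa
Step 2: Drag D = q * S * CD = 18083.501 * 21.7 * 0.0589
Step 3: D = 23113.1 N

23113.1


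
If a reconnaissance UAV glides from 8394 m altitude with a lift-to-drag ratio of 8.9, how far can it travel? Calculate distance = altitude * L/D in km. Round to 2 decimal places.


Step 1: Glide distance = altitude * L/D = 8394 * 8.9 = 74706.6 m
Step 2: Convert to km: 74706.6 / 1000 = 74.71 km

74.71


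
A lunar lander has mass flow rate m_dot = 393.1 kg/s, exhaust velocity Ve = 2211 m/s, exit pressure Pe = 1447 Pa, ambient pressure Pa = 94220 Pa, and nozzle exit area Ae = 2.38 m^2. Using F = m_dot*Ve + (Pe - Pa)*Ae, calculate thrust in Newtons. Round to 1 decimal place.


Step 1: Momentum thrust = m_dot * Ve = 393.1 * 2211 = 869144.1 N
Step 2: Pressure thrust = (Pe - Pa) * Ae = (1447 - 94220) * 2.38 = -220799.74 N
Step 3: Total thrust F = 869144.1 + -220799.74 = 648344.4 N

648344.4


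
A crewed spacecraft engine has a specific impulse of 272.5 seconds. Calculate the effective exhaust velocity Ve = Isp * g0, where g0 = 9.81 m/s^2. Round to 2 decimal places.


Step 1: Ve = Isp * g0 = 272.5 * 9.81
Step 2: Ve = 2673.23 m/s

2673.23


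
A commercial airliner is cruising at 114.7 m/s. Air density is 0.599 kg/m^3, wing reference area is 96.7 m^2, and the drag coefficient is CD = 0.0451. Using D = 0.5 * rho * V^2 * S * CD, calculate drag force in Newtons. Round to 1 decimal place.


Step 1: Dynamic pressure q = 0.5 * 0.599 * 114.7^2 = 3940.249 Pa
Step 2: Drag D = q * S * CD = 3940.249 * 96.7 * 0.0451
Step 3: D = 17184.1 N

17184.1


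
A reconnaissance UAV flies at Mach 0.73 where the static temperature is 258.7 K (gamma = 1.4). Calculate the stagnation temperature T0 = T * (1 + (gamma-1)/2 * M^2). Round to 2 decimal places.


Step 1: (gamma-1)/2 = 0.2
Step 2: M^2 = 0.5329
Step 3: 1 + 0.2 * 0.5329 = 1.10658
Step 4: T0 = 258.7 * 1.10658 = 286.27 K

286.27


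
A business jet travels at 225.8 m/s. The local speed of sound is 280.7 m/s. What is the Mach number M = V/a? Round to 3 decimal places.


Step 1: M = V / a = 225.8 / 280.7
Step 2: M = 0.804

0.804


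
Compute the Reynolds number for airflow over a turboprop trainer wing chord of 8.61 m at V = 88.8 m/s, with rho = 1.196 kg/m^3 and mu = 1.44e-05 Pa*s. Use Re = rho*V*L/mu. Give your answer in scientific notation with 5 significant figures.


Step 1: Numerator = rho * V * L = 1.196 * 88.8 * 8.61 = 914.423328
Step 2: Re = 914.423328 / 1.44e-05
Step 3: Re = 6.3502e+07

6.3502e+07


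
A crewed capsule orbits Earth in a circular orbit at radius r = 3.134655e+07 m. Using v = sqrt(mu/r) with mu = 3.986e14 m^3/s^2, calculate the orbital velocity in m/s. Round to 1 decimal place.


Step 1: mu / r = 3.986e14 / 3.134655e+07 = 12715912.9155
Step 2: v = sqrt(12715912.9155) = 3565.9 m/s

3565.9


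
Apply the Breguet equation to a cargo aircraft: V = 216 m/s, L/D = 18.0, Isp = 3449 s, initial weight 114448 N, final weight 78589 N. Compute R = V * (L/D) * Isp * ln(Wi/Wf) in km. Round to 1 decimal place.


Step 1: Coefficient = V * (L/D) * Isp = 216 * 18.0 * 3449 = 13409712.0 m
Step 2: Wi/Wf = 114448 / 78589 = 1.456285
Step 3: ln(1.456285) = 0.375889
Step 4: R = 13409712.0 * 0.375889 = 5040561.0 m = 5040.6 km

5040.6


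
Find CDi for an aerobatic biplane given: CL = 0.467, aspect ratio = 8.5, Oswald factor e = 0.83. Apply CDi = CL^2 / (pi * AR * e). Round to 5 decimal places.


Step 1: CL^2 = 0.467^2 = 0.218089
Step 2: pi * AR * e = 3.14159 * 8.5 * 0.83 = 22.163936
Step 3: CDi = 0.218089 / 22.163936 = 0.00984

0.00984


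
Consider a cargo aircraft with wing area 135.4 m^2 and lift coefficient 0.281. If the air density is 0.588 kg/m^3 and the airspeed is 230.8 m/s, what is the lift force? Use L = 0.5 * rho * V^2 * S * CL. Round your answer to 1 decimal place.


Step 1: Calculate dynamic pressure q = 0.5 * 0.588 * 230.8^2 = 0.5 * 0.588 * 53268.64 = 15660.9802 Pa
Step 2: Multiply by wing area and lift coefficient: L = 15660.9802 * 135.4 * 0.281
Step 3: L = 2120496.7137 * 0.281 = 595859.6 N

595859.6


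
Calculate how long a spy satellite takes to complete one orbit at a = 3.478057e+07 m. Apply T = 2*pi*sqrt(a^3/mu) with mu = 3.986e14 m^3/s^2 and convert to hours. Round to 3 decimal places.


Step 1: a^3 / mu = 4.207364e+22 / 3.986e14 = 1.055535e+08
Step 2: sqrt(1.055535e+08) = 10273.9251 s
Step 3: T = 2*pi * 10273.9251 = 64552.98 s
Step 4: T in hours = 64552.98 / 3600 = 17.931 hours

17.931


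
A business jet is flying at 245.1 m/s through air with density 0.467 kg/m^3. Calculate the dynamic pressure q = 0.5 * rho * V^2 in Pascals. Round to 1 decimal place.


Step 1: V^2 = 245.1^2 = 60074.01
Step 2: q = 0.5 * 0.467 * 60074.01
Step 3: q = 14027.3 Pa

14027.3


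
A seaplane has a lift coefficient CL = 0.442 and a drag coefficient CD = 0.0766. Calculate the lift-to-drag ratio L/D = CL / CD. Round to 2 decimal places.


Step 1: L/D = CL / CD = 0.442 / 0.0766
Step 2: L/D = 5.77

5.77


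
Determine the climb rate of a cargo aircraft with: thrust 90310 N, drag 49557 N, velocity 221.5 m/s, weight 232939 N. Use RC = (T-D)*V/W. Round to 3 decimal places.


Step 1: Excess thrust = T - D = 90310 - 49557 = 40753 N
Step 2: Excess power = 40753 * 221.5 = 9026789.5 W
Step 3: RC = 9026789.5 / 232939 = 38.752 m/s

38.752


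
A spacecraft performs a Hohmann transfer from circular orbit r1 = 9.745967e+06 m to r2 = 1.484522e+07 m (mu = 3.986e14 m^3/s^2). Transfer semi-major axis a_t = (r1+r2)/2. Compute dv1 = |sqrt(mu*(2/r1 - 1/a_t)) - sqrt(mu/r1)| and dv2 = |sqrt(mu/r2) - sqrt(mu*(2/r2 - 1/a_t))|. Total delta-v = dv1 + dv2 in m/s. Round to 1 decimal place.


Step 1: Transfer semi-major axis a_t = (9.745967e+06 + 1.484522e+07) / 2 = 1.229559e+07 m
Step 2: v1 (circular at r1) = sqrt(mu/r1) = 6395.23 m/s
Step 3: v_t1 = sqrt(mu*(2/r1 - 1/a_t)) = 7027.08 m/s
Step 4: dv1 = |7027.08 - 6395.23| = 631.85 m/s
Step 5: v2 (circular at r2) = 5181.74 m/s, v_t2 = 4613.31 m/s
Step 6: dv2 = |5181.74 - 4613.31| = 568.42 m/s
Step 7: Total delta-v = 631.85 + 568.42 = 1200.3 m/s

1200.3


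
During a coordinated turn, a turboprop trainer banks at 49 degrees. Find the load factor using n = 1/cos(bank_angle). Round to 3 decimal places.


Step 1: Convert 49 degrees to radians = 0.855211
Step 2: cos(49 deg) = 0.656059
Step 3: n = 1 / 0.656059 = 1.524

1.524
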